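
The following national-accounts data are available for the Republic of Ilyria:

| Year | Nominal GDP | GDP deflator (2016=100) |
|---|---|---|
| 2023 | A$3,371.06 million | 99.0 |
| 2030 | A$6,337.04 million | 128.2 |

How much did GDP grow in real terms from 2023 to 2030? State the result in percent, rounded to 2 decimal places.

45.17%

Deflate each year: 2023 → 3371.06/0.990 = 3405.11; 2030 → 6337.04/1.282 = 4943.09.
So real GDP changed by 4943.09/3405.11 − 1 = 0.4517, i.e. 45.17%.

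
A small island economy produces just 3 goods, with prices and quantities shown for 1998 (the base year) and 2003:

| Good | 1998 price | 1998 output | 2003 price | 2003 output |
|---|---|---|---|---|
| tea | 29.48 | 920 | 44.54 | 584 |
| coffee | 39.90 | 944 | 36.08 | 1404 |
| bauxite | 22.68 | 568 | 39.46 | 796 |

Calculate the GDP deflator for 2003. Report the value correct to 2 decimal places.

Nominal GDP 2003 = 44.54·584 + 36.08·1404 + 39.46·796 = 108077.84.
Real GDP 2003 (at 1998 prices) = 29.48·584 + 39.90·1404 + 22.68·796 = 91289.20.
Deflator = Nominal/Real × 100 = 108077.84/91289.20 × 100 = 118.391.

118.39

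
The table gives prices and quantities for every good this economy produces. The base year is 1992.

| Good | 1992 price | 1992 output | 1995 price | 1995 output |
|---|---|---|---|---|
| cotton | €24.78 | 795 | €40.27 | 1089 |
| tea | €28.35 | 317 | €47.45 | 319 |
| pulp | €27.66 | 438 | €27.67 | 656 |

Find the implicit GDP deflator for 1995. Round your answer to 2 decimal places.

142.40

Nominal GDP 1995 = 40.27·1089 + 47.45·319 + 27.67·656 = 77142.10.
Real GDP 1995 (at 1992 prices) = 24.78·1089 + 28.35·319 + 27.66·656 = 54174.03.
Deflator = Nominal/Real × 100 = 77142.10/54174.03 × 100 = 142.397.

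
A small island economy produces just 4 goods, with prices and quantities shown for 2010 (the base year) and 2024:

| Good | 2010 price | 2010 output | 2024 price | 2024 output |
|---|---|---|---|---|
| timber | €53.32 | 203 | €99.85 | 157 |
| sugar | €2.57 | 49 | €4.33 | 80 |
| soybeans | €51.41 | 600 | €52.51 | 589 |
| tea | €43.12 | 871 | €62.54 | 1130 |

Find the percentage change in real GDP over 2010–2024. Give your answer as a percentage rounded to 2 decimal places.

10.37%

Real GDP 2010 = Nominal GDP 2010 = 53.32·203 + 2.57·49 + 51.41·600 + 43.12·871 = 79353.41.
Real GDP 2024 (at 2010 prices) = 53.32·157 + 2.57·80 + 51.41·589 + 43.12·1130 = 87582.93.
Real growth = 87582.93/79353.41 − 1 = 0.1037.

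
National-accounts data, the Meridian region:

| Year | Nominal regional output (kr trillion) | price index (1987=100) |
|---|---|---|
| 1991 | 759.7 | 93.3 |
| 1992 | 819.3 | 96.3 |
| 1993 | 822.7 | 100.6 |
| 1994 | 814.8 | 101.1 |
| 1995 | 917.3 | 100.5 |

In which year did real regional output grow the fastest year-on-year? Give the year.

1992: real = 819.3/0.963 = 850.78; growth vs 1991 (814.26) = 4.49%.
1993: real = 822.7/1.006 = 817.79; growth vs 1992 (850.78) = -3.88%.
1994: real = 814.8/1.011 = 805.93; growth vs 1993 (817.79) = -1.45%.
1995: real = 917.3/1.005 = 912.74; growth vs 1994 (805.93) = 13.25%.

1995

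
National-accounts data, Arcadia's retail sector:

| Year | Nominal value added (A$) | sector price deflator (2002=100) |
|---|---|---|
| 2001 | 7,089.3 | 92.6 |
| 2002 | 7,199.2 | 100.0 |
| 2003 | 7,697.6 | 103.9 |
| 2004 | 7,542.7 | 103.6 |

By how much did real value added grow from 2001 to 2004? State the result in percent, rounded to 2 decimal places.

Real value added 2001 = 7089.3/0.926 = 7655.83.
Real value added 2004 = 7542.7/1.036 = 7280.60.
Change = 7280.60/7655.83 − 1 = -0.0490.

-4.90%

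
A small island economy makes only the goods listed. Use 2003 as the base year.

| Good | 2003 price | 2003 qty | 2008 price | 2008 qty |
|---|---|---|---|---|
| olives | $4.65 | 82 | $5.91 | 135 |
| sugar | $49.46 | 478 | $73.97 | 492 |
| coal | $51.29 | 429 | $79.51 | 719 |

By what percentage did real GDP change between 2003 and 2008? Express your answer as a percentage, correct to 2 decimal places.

34.36%

Real GDP 2003 = Nominal GDP 2003 = 4.65·82 + 49.46·478 + 51.29·429 = 46026.59.
Real GDP 2008 (at 2003 prices) = 4.65·135 + 49.46·492 + 51.29·719 = 61839.58.
Real growth = 61839.58/46026.59 − 1 = 0.3436.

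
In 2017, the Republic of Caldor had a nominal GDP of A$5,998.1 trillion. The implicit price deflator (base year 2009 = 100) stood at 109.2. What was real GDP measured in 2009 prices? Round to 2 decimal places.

A$5,492.77 trillion

Real GDP = Nominal / (implicit price deflator/100) = 5998.1 / 1.092 = 5492.77.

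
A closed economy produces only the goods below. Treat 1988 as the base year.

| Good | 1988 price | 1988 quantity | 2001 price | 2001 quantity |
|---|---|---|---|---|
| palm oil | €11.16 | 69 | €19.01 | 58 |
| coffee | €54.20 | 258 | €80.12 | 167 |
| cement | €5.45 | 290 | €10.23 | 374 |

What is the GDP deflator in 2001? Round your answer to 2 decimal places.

Nominal GDP 2001 = 19.01·58 + 80.12·167 + 10.23·374 = 18308.64.
Real GDP 2001 (at 1988 prices) = 11.16·58 + 54.20·167 + 5.45·374 = 11736.98.
Deflator = Nominal/Real × 100 = 18308.64/11736.98 × 100 = 155.991.

155.99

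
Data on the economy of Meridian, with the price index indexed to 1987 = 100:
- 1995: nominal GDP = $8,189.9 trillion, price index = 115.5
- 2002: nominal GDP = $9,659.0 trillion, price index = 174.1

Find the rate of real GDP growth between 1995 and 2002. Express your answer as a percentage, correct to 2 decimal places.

Real GDP 1995 = 8189.9 / 1.155 = 7090.82.
Real GDP 2002 = 9659.0 / 1.741 = 5547.96.
Real growth = 5547.96 / 7090.82 − 1 = -0.2176.

-21.76%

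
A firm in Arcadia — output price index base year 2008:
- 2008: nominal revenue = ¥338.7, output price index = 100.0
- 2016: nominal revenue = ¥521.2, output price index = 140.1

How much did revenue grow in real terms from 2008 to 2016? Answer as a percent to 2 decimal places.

Deflate each year: 2008 → 338.7/1.000 = 338.70; 2016 → 521.2/1.401 = 372.02.
So real revenue changed by 372.02/338.70 − 1 = 0.0984, i.e. 9.84%.

9.84%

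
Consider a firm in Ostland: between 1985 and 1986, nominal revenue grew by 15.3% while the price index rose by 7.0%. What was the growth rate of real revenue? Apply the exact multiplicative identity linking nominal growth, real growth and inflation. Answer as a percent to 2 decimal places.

7.76%

(1 + g_nom) = (1 + g_real)(1 + π), so g_real = 1.1530 / 1.0700 − 1 = 0.07757.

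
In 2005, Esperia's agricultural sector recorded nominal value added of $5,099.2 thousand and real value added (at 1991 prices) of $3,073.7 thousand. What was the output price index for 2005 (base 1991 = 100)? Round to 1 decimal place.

output price index = (Nominal / Real) × 100 = 5099.2 / 3073.7 × 100 = 165.90.

165.9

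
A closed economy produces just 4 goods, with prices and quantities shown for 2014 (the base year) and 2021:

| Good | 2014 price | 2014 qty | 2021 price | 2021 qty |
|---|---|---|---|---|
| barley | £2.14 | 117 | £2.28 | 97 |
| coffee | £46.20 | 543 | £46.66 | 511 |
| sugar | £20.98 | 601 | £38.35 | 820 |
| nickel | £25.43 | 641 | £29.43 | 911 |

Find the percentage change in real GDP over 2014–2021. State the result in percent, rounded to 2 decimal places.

18.32%

Real GDP 2014 = Nominal GDP 2014 = 2.14·117 + 46.20·543 + 20.98·601 + 25.43·641 = 54246.59.
Real GDP 2021 (at 2014 prices) = 2.14·97 + 46.20·511 + 20.98·820 + 25.43·911 = 64186.11.
Real growth = 64186.11/54246.59 − 1 = 0.1832.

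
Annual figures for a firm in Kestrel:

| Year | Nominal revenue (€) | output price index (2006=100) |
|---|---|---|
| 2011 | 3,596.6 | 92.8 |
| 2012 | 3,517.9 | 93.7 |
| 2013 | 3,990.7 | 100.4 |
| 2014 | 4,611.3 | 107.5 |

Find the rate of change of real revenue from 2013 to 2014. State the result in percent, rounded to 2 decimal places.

7.92%

Real revenue 2013 = 3990.7/1.004 = 3974.80.
Real revenue 2014 = 4611.3/1.075 = 4289.58.
Change = 4289.58/3974.80 − 1 = 0.0792.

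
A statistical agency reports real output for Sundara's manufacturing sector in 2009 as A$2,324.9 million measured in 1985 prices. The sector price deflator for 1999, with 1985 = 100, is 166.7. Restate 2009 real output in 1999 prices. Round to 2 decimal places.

A$3,875.61 million

Real output in 1999 prices = Real output in 1985 prices × (P_1999/P_1985) = 2324.9 × 1.667 = 3875.61.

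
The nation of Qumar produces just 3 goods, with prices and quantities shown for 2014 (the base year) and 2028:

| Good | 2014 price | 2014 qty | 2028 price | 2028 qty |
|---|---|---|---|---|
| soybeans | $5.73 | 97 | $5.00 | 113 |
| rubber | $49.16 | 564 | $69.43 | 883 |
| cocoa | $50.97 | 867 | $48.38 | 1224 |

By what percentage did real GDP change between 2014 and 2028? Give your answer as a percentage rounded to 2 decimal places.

Real GDP 2014 = Nominal GDP 2014 = 5.73·97 + 49.16·564 + 50.97·867 = 72473.04.
Real GDP 2028 (at 2014 prices) = 5.73·113 + 49.16·883 + 50.97·1224 = 106443.05.
Real growth = 106443.05/72473.04 − 1 = 0.4687.

46.87%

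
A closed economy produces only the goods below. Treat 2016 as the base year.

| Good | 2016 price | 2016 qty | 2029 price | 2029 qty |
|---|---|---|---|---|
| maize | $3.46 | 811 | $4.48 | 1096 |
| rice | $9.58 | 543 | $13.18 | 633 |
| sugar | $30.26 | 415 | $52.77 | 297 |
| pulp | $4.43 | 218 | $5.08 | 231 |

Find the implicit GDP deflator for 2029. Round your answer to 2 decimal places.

Nominal GDP 2029 = 4.48·1096 + 13.18·633 + 52.77·297 + 5.08·231 = 30099.19.
Real GDP 2029 (at 2016 prices) = 3.46·1096 + 9.58·633 + 30.26·297 + 4.43·231 = 19866.85.
Deflator = Nominal/Real × 100 = 30099.19/19866.85 × 100 = 151.505.

151.50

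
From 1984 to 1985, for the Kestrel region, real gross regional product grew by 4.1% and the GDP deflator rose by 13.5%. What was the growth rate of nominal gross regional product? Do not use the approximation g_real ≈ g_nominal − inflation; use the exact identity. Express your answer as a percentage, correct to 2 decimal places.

(1 + g_nom) = (1 + g_real)(1 + π) = 1.0410 × 1.1350 = 1.18154.

18.15%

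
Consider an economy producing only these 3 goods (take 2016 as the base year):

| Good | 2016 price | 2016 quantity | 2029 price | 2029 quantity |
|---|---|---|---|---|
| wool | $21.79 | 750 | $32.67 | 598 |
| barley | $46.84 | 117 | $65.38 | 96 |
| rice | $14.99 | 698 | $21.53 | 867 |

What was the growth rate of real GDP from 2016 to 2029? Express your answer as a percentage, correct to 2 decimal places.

-5.46%

Real GDP 2016 = Nominal GDP 2016 = 21.79·750 + 46.84·117 + 14.99·698 = 32285.80.
Real GDP 2029 (at 2016 prices) = 21.79·598 + 46.84·96 + 14.99·867 = 30523.39.
Real growth = 30523.39/32285.80 − 1 = -0.0546.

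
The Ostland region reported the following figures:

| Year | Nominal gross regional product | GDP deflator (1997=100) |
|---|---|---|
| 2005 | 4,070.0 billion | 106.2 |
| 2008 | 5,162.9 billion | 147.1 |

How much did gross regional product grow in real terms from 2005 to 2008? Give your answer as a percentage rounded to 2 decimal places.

Deflate each year: 2005 → 4070.0/1.062 = 3832.39; 2008 → 5162.9/1.471 = 3509.79.
So real gross regional product changed by 3509.79/3832.39 − 1 = -0.0842, i.e. -8.42%.

-8.42%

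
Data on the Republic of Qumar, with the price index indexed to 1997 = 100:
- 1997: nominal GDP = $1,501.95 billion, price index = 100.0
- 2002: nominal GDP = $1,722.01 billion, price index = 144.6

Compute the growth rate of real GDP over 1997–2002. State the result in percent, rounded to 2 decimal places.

-20.71%

Real GDP 1997 = 1501.95 / 1.000 = 1501.95.
Real GDP 2002 = 1722.01 / 1.446 = 1190.88.
Real growth = 1190.88 / 1501.95 − 1 = -0.2071.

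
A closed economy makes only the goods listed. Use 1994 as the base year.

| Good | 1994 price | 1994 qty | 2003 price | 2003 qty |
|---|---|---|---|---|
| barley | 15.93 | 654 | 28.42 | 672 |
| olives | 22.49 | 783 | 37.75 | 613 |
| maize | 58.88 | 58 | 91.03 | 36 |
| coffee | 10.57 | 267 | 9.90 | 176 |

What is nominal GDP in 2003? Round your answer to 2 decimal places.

47258.47

Nominal GDP 2003 = Σ (p_2003 × q_2003) = 28.42·672 + 37.75·613 + 91.03·36 + 9.90·176 = 47258.47.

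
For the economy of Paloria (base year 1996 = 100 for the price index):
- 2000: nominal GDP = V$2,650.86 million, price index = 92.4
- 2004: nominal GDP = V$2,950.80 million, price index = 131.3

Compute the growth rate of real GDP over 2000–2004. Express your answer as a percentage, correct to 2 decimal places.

Real GDP 2000 = 2650.86 / 0.924 = 2868.90.
Real GDP 2004 = 2950.80 / 1.313 = 2247.37.
Real growth = 2247.37 / 2868.90 − 1 = -0.2166.

-21.66%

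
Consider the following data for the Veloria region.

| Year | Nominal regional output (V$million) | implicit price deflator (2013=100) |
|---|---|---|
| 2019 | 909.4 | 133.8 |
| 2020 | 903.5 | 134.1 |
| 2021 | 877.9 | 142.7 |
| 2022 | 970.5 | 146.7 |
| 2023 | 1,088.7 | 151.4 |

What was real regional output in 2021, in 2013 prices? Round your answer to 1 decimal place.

Real regional output 2021 = 877.9 / 1.427 = 615.21.

V$615.2 million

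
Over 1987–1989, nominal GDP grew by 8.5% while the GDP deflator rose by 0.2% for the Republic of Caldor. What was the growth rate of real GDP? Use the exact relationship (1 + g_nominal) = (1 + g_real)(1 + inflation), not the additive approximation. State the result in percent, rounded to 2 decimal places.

8.28%

(1 + g_nom) = (1 + g_real)(1 + π), so g_real = 1.0850 / 1.0020 − 1 = 0.08283.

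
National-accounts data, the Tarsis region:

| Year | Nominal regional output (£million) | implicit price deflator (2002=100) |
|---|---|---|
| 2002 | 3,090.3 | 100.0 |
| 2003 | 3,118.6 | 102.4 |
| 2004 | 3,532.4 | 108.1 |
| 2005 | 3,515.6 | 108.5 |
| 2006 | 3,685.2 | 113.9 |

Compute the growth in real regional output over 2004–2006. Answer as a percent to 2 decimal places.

-0.99%

Real regional output 2004 = 3532.4/1.081 = 3267.72.
Real regional output 2006 = 3685.2/1.139 = 3235.47.
Change = 3235.47/3267.72 − 1 = -0.0099.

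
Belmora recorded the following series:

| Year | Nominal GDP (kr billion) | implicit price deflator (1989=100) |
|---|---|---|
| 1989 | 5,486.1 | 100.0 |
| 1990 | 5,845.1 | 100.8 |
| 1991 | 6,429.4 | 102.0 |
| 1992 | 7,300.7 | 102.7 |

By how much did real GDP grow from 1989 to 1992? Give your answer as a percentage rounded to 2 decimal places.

Real GDP 1989 = 5486.1/1.000 = 5486.10.
Real GDP 1992 = 7300.7/1.027 = 7108.76.
Change = 7108.76/5486.10 − 1 = 0.2958.

29.58%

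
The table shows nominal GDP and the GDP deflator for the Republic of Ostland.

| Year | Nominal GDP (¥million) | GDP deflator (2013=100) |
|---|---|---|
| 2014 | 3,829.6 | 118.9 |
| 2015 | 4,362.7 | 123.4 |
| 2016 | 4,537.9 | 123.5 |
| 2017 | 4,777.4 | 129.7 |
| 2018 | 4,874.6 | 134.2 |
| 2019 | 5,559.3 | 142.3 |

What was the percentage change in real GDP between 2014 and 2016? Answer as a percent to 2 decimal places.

Real GDP 2014 = 3829.6/1.189 = 3220.86.
Real GDP 2016 = 4537.9/1.235 = 3674.41.
Change = 3674.41/3220.86 − 1 = 0.1408.

14.08%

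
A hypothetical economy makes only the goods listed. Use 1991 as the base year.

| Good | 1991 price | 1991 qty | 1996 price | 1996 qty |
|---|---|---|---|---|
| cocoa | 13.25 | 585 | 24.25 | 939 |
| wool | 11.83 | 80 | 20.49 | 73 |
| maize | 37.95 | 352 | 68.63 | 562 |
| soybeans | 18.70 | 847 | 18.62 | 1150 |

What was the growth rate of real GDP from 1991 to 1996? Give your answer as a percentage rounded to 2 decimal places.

Real GDP 1991 = Nominal GDP 1991 = 13.25·585 + 11.83·80 + 37.95·352 + 18.70·847 = 37894.95.
Real GDP 1996 (at 1991 prices) = 13.25·939 + 11.83·73 + 37.95·562 + 18.70·1150 = 56138.24.
Real growth = 56138.24/37894.95 − 1 = 0.4814.

48.14%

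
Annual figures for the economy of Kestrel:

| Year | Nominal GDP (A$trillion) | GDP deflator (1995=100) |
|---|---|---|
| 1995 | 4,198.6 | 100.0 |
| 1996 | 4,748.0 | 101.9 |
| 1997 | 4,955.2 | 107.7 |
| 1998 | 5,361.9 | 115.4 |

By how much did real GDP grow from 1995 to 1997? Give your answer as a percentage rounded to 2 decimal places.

Real GDP 1995 = 4198.6/1.000 = 4198.60.
Real GDP 1997 = 4955.2/1.077 = 4600.93.
Change = 4600.93/4198.60 − 1 = 0.0958.

9.58%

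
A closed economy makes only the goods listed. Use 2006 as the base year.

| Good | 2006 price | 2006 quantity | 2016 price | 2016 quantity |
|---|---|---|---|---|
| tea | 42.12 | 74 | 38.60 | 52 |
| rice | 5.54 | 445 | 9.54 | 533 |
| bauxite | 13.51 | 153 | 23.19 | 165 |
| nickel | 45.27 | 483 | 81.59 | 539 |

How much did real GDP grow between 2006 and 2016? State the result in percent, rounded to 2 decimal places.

7.65%

Real GDP 2006 = Nominal GDP 2006 = 42.12·74 + 5.54·445 + 13.51·153 + 45.27·483 = 29514.62.
Real GDP 2016 (at 2006 prices) = 42.12·52 + 5.54·533 + 13.51·165 + 45.27·539 = 31772.74.
Real growth = 31772.74/29514.62 − 1 = 0.0765.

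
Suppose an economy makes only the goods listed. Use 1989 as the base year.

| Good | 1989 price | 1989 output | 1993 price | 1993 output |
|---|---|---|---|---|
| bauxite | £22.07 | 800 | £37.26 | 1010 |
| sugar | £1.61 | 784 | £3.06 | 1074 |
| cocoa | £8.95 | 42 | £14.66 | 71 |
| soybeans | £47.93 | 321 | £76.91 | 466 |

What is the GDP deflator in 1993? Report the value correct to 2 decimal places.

Nominal GDP 1993 = 37.26·1010 + 3.06·1074 + 14.66·71 + 76.91·466 = 77799.96.
Real GDP 1993 (at 1989 prices) = 22.07·1010 + 1.61·1074 + 8.95·71 + 47.93·466 = 46990.67.
Deflator = Nominal/Real × 100 = 77799.96/46990.67 × 100 = 165.565.

165.56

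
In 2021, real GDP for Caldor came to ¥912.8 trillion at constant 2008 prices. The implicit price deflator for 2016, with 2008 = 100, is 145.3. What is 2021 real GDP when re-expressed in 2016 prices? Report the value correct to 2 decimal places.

Real GDP in 2016 prices = Real GDP in 2008 prices × (P_2016/P_2008) = 912.8 × 1.453 = 1326.30.

¥1,326.30 trillion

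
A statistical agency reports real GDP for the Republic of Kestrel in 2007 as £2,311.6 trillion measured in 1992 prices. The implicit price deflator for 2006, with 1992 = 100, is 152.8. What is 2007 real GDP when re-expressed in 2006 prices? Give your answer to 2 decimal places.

£3,532.12 trillion

Real GDP in 2006 prices = Real GDP in 1992 prices × (P_2006/P_1992) = 2311.6 × 1.528 = 3532.12.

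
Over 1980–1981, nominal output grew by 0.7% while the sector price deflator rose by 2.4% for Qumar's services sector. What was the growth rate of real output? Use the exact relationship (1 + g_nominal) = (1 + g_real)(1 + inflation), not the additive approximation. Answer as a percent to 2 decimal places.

(1 + g_nom) = (1 + g_real)(1 + π), so g_real = 1.0070 / 1.0240 − 1 = -0.01660.

-1.66%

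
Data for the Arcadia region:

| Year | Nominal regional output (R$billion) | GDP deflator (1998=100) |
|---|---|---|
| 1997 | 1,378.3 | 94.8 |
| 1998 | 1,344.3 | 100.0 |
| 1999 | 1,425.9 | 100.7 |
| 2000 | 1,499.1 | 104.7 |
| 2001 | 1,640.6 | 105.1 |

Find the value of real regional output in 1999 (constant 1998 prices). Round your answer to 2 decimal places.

R$1,415.99 billion

Real regional output 1999 = 1425.9 / 1.007 = 1415.99.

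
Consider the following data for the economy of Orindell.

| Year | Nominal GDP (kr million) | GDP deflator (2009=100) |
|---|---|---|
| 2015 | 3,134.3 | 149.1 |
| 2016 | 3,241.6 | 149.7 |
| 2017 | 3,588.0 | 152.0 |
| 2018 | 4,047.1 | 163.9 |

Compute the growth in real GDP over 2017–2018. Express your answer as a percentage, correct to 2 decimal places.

4.61%

Real GDP 2017 = 3588.0/1.520 = 2360.53.
Real GDP 2018 = 4047.1/1.639 = 2469.25.
Change = 2469.25/2360.53 − 1 = 0.0461.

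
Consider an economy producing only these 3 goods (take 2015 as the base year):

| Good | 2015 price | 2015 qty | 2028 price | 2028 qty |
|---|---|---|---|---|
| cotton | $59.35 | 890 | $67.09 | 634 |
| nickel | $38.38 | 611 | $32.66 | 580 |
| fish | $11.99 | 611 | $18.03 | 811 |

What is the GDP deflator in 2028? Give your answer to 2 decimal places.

Nominal GDP 2028 = 67.09·634 + 32.66·580 + 18.03·811 = 76100.19.
Real GDP 2028 (at 2015 prices) = 59.35·634 + 38.38·580 + 11.99·811 = 69612.19.
Deflator = Nominal/Real × 100 = 76100.19/69612.19 × 100 = 109.320.

109.32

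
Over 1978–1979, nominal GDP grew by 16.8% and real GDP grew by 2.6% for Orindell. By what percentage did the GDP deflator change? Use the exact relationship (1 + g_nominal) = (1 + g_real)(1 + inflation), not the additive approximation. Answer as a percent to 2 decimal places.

13.84%

(1 + g_nom) = (1 + g_real)(1 + π), so π = 1.1680 / 1.0260 − 1 = 0.13840.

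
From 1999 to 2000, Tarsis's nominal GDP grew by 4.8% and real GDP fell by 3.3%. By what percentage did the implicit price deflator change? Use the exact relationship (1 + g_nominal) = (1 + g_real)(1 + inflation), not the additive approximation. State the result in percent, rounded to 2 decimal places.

(1 + g_nom) = (1 + g_real)(1 + π), so π = 1.0480 / 0.9670 − 1 = 0.08376.

8.38%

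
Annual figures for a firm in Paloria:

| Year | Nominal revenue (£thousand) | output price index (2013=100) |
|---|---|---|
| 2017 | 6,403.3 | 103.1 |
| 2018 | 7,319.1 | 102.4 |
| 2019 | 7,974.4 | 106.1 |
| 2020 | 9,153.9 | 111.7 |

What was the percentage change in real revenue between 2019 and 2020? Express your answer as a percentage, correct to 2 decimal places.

9.04%

Real revenue 2019 = 7974.4/1.061 = 7515.93.
Real revenue 2020 = 9153.9/1.117 = 8195.08.
Change = 8195.08/7515.93 − 1 = 0.0904.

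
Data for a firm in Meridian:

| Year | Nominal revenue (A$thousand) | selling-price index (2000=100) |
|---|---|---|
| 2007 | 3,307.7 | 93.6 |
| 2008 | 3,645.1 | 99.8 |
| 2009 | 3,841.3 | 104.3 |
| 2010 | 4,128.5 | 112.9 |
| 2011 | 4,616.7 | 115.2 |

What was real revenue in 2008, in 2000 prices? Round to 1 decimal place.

A$3,652.4 thousand

Real revenue 2008 = 3645.1 / 0.998 = 3652.40.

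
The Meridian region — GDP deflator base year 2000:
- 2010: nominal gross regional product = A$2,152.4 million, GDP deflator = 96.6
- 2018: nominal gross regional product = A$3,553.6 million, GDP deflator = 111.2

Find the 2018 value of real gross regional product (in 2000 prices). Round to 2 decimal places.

A$3,195.68 million

Real gross regional product = Nominal / (GDP deflator/100) = 3553.6 / 1.112 = 3195.68.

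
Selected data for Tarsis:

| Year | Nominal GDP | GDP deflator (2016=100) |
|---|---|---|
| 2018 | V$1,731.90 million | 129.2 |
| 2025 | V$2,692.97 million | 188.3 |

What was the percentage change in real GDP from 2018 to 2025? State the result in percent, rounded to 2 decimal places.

6.69%

Deflate each year: 2018 → 1731.90/1.292 = 1340.48; 2025 → 2692.97/1.883 = 1430.15.
So real GDP changed by 1430.15/1340.48 − 1 = 0.0669, i.e. 6.69%.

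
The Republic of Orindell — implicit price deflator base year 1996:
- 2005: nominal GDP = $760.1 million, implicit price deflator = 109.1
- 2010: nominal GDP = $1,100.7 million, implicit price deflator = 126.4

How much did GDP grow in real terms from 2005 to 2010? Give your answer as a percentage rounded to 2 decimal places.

Deflate each year: 2005 → 760.1/1.091 = 696.70; 2010 → 1100.7/1.264 = 870.81.
So real GDP changed by 870.81/696.70 − 1 = 0.2499, i.e. 24.99%.

24.99%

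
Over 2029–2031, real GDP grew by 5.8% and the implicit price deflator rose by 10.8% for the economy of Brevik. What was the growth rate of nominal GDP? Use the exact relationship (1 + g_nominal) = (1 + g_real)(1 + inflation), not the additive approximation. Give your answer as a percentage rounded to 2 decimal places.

17.23%

(1 + g_nom) = (1 + g_real)(1 + π) = 1.0580 × 1.1080 = 1.17226.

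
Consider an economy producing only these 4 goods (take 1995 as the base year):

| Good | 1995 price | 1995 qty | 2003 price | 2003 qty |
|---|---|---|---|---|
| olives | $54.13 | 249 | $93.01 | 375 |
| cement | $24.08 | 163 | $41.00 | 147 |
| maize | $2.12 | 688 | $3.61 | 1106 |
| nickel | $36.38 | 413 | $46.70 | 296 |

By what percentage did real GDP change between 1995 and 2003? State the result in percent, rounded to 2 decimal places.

9.04%

Real GDP 1995 = Nominal GDP 1995 = 54.13·249 + 24.08·163 + 2.12·688 + 36.38·413 = 33886.91.
Real GDP 2003 (at 1995 prices) = 54.13·375 + 24.08·147 + 2.12·1106 + 36.38·296 = 36951.71.
Real growth = 36951.71/33886.91 − 1 = 0.0904.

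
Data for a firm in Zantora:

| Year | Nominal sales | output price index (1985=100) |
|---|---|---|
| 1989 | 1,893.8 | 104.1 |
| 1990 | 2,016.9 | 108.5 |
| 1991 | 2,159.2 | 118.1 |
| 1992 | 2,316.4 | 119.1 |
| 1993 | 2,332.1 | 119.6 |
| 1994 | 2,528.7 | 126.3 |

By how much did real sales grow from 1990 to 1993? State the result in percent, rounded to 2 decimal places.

Real sales 1990 = 2016.9/1.085 = 1858.89.
Real sales 1993 = 2332.1/1.196 = 1949.92.
Change = 1949.92/1858.89 − 1 = 0.0490.

4.90%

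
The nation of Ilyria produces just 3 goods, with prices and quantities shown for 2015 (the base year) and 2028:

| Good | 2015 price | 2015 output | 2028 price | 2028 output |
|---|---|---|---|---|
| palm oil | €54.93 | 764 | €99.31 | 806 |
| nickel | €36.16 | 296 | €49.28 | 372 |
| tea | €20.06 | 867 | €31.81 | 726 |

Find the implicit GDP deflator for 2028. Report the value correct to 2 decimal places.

168.03

Nominal GDP 2028 = 99.31·806 + 49.28·372 + 31.81·726 = 121470.08.
Real GDP 2028 (at 2015 prices) = 54.93·806 + 36.16·372 + 20.06·726 = 72288.66.
Deflator = Nominal/Real × 100 = 121470.08/72288.66 × 100 = 168.035.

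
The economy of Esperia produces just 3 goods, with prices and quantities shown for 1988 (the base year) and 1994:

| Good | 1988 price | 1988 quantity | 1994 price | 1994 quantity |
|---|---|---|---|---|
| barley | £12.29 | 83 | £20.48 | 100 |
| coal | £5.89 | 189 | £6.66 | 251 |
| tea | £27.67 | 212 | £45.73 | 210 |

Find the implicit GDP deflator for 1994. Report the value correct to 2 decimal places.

156.41

Nominal GDP 1994 = 20.48·100 + 6.66·251 + 45.73·210 = 13322.96.
Real GDP 1994 (at 1988 prices) = 12.29·100 + 5.89·251 + 27.67·210 = 8518.09.
Deflator = Nominal/Real × 100 = 13322.96/8518.09 × 100 = 156.408.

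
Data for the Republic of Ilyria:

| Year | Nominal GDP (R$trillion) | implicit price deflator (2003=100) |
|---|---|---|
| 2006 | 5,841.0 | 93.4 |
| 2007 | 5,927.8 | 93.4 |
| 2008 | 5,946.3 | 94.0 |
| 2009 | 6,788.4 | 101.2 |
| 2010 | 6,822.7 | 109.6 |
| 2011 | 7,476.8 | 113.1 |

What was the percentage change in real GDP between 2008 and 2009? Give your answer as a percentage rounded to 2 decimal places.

6.04%

Real GDP 2008 = 5946.3/0.940 = 6325.85.
Real GDP 2009 = 6788.4/1.012 = 6707.91.
Change = 6707.91/6325.85 − 1 = 0.0604.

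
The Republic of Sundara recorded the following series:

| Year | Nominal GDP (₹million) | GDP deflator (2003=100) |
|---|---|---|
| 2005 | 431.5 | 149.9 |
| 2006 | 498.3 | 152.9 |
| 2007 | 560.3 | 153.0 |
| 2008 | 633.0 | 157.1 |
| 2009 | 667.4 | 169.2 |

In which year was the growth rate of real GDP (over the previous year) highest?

2006

2006: real = 498.3/1.529 = 325.90; growth vs 2005 (287.86) = 13.21%.
2007: real = 560.3/1.530 = 366.21; growth vs 2006 (325.90) = 12.37%.
2008: real = 633.0/1.571 = 402.93; growth vs 2007 (366.21) = 10.03%.
2009: real = 667.4/1.692 = 394.44; growth vs 2008 (402.93) = -2.11%.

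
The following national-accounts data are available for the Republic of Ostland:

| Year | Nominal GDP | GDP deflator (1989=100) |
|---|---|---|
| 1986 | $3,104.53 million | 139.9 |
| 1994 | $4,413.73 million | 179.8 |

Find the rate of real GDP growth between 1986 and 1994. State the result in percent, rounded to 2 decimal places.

Real GDP 1986 = 3104.53 / 1.399 = 2219.11.
Real GDP 1994 = 4413.73 / 1.798 = 2454.80.
Real growth = 2454.80 / 2219.11 − 1 = 0.1062.

10.62%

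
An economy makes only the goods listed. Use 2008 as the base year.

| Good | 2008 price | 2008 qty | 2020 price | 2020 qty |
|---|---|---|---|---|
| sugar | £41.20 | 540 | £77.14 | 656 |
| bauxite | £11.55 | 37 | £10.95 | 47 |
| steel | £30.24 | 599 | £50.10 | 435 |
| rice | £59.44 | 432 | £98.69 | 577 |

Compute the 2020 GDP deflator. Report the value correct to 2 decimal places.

Nominal GDP 2020 = 77.14·656 + 10.95·47 + 50.10·435 + 98.69·577 = 129856.12.
Real GDP 2020 (at 2008 prices) = 41.20·656 + 11.55·47 + 30.24·435 + 59.44·577 = 75021.33.
Deflator = Nominal/Real × 100 = 129856.12/75021.33 × 100 = 173.092.

173.09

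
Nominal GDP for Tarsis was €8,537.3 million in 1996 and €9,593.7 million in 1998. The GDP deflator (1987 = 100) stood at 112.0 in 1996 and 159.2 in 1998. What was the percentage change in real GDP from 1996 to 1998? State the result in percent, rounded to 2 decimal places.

-20.94%

Real GDP 1996 = 8537.3 / 1.120 = 7622.59.
Real GDP 1998 = 9593.7 / 1.592 = 6026.19.
Real growth = 6026.19 / 7622.59 − 1 = -0.2094.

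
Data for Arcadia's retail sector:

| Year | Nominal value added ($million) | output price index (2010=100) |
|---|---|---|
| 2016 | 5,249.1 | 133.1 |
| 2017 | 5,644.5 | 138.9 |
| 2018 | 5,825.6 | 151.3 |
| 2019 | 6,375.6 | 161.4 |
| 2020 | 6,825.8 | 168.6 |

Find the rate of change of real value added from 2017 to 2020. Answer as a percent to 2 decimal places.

Real value added 2017 = 5644.5/1.389 = 4063.71.
Real value added 2020 = 6825.8/1.686 = 4048.52.
Change = 4048.52/4063.71 − 1 = -0.0037.

-0.37%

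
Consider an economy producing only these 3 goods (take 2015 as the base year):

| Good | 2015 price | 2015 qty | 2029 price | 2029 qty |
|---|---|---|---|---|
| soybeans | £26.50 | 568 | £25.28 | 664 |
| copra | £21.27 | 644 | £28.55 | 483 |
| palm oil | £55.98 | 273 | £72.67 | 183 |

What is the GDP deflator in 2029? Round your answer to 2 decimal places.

115.11

Nominal GDP 2029 = 25.28·664 + 28.55·483 + 72.67·183 = 43874.18.
Real GDP 2029 (at 2015 prices) = 26.50·664 + 21.27·483 + 55.98·183 = 38113.75.
Deflator = Nominal/Real × 100 = 43874.18/38113.75 × 100 = 115.114.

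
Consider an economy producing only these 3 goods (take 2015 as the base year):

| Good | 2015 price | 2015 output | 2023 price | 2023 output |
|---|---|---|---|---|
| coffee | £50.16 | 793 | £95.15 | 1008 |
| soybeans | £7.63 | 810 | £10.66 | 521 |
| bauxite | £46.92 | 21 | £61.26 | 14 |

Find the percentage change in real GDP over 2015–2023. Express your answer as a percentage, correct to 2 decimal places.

Real GDP 2015 = Nominal GDP 2015 = 50.16·793 + 7.63·810 + 46.92·21 = 46942.50.
Real GDP 2023 (at 2015 prices) = 50.16·1008 + 7.63·521 + 46.92·14 = 55193.39.
Real growth = 55193.39/46942.50 − 1 = 0.1758.

17.58%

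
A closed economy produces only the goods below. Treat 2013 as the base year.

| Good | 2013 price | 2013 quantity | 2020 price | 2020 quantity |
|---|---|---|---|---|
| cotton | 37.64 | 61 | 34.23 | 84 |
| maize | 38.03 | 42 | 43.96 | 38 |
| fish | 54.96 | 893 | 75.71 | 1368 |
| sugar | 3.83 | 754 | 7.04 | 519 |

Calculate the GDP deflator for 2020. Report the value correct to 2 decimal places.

Nominal GDP 2020 = 34.23·84 + 43.96·38 + 75.71·1368 + 7.04·519 = 111770.84.
Real GDP 2020 (at 2013 prices) = 37.64·84 + 38.03·38 + 54.96·1368 + 3.83·519 = 81779.95.
Deflator = Nominal/Real × 100 = 111770.84/81779.95 × 100 = 136.673.

136.67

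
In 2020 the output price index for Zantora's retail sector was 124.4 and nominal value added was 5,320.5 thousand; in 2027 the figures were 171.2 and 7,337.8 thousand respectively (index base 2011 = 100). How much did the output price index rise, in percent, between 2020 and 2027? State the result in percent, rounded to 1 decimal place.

Price-level change = 171.2 / 124.4 − 1 = 0.3762.

37.6%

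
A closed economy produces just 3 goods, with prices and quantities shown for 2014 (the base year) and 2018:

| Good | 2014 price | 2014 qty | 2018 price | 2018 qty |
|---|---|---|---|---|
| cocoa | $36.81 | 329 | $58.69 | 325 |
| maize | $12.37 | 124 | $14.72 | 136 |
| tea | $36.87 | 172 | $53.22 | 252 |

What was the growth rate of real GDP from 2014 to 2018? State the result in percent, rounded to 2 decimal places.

Real GDP 2014 = Nominal GDP 2014 = 36.81·329 + 12.37·124 + 36.87·172 = 19986.01.
Real GDP 2018 (at 2014 prices) = 36.81·325 + 12.37·136 + 36.87·252 = 22936.81.
Real growth = 22936.81/19986.01 − 1 = 0.1476.

14.76%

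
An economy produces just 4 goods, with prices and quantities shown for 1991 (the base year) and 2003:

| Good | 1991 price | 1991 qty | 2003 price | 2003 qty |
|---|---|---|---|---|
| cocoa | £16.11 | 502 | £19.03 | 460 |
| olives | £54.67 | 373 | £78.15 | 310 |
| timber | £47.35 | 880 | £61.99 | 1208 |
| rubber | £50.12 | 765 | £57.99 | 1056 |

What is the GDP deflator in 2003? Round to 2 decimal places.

125.74

Nominal GDP 2003 = 19.03·460 + 78.15·310 + 61.99·1208 + 57.99·1056 = 169101.66.
Real GDP 2003 (at 1991 prices) = 16.11·460 + 54.67·310 + 47.35·1208 + 50.12·1056 = 134483.82.
Deflator = Nominal/Real × 100 = 169101.66/134483.82 × 100 = 125.741.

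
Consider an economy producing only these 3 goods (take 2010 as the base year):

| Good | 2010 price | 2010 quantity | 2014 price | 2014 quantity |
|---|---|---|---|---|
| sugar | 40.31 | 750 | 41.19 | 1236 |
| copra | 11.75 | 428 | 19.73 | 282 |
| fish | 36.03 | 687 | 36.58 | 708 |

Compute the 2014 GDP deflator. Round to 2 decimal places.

Nominal GDP 2014 = 41.19·1236 + 19.73·282 + 36.58·708 = 82373.34.
Real GDP 2014 (at 2010 prices) = 40.31·1236 + 11.75·282 + 36.03·708 = 78645.90.
Deflator = Nominal/Real × 100 = 82373.34/78645.90 × 100 = 104.740.

104.74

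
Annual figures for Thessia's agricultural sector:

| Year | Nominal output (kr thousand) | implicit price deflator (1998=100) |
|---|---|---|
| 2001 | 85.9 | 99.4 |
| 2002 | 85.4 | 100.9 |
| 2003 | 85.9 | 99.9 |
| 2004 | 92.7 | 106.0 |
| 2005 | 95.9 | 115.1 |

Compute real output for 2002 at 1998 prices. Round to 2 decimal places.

kr 84.64 thousand

Real output 2002 = 85.4 / 1.009 = 84.64.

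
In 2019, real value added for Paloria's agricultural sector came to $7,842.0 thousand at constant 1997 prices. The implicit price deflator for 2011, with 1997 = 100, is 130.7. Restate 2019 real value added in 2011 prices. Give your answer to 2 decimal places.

Real value added in 2011 prices = Real value added in 1997 prices × (P_2011/P_1997) = 7842.0 × 1.307 = 10249.49.

$10,249.49 thousand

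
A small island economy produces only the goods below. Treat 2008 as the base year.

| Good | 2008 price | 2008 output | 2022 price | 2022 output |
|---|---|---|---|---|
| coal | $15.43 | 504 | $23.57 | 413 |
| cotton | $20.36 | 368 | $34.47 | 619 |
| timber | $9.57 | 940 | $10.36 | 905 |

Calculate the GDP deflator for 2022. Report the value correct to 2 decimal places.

146.36

Nominal GDP 2022 = 23.57·413 + 34.47·619 + 10.36·905 = 40447.14.
Real GDP 2022 (at 2008 prices) = 15.43·413 + 20.36·619 + 9.57·905 = 27636.28.
Deflator = Nominal/Real × 100 = 40447.14/27636.28 × 100 = 146.355.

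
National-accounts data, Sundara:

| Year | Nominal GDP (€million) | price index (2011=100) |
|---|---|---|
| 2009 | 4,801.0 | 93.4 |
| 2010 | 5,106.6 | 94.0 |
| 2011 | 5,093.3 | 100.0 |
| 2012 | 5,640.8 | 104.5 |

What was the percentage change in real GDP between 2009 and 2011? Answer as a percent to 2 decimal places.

Real GDP 2009 = 4801.0/0.934 = 5140.26.
Real GDP 2011 = 5093.3/1.000 = 5093.30.
Change = 5093.30/5140.26 − 1 = -0.0091.

-0.91%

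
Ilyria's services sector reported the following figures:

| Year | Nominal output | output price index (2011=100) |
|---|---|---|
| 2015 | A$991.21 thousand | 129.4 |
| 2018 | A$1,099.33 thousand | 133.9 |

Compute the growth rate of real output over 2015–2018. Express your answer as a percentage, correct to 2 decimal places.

Real output 2015 = 991.21 / 1.294 = 766.00.
Real output 2018 = 1099.33 / 1.339 = 821.01.
Real growth = 821.01 / 766.00 − 1 = 0.0718.

7.18%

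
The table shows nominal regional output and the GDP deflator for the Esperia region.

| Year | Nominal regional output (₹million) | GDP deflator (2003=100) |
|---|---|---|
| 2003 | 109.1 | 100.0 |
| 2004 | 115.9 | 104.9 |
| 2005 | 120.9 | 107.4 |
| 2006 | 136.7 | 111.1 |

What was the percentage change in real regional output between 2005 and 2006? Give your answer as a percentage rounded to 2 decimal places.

Real regional output 2005 = 120.9/1.074 = 112.57.
Real regional output 2006 = 136.7/1.111 = 123.04.
Change = 123.04/112.57 − 1 = 0.0930.

9.30%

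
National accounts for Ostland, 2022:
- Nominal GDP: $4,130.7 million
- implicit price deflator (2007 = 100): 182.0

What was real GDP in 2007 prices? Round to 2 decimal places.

Real GDP = Nominal / (implicit price deflator/100) = 4130.7 / 1.820 = 2269.62.

$2,269.62 million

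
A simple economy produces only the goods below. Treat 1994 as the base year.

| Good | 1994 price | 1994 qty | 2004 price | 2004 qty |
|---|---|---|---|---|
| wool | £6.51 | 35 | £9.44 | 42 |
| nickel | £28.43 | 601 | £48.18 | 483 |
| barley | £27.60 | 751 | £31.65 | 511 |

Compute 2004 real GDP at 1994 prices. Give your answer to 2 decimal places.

£28108.71

Real GDP 2004 = Σ (p_1994 × q_2004) = 6.51·42 + 28.43·483 + 27.60·511 = 28108.71.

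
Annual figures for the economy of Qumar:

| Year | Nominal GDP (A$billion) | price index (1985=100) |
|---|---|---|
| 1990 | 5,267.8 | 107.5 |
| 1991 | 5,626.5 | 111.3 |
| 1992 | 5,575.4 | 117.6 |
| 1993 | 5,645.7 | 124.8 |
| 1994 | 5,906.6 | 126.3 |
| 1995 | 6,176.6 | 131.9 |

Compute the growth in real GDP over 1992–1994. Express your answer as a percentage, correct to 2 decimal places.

Real GDP 1992 = 5575.4/1.176 = 4740.99.
Real GDP 1994 = 5906.6/1.263 = 4676.64.
Change = 4676.64/4740.99 − 1 = -0.0136.

-1.36%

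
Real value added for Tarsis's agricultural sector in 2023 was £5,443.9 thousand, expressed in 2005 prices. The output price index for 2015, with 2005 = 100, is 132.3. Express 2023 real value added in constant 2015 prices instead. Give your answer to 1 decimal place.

£7,202.3 thousand

Real value added in 2015 prices = Real value added in 2005 prices × (P_2015/P_2005) = 5443.9 × 1.323 = 7202.28.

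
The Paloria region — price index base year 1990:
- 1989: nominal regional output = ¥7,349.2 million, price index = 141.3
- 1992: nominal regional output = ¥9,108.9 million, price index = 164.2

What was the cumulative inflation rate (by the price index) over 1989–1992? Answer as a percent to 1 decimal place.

16.2%

Price-level change = 164.2 / 141.3 − 1 = 0.1621.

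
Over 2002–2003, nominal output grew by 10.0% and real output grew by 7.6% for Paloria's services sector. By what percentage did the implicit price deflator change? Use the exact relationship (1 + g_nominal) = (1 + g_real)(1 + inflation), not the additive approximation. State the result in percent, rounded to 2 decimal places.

(1 + g_nom) = (1 + g_real)(1 + π), so π = 1.1000 / 1.0760 − 1 = 0.02230.

2.23%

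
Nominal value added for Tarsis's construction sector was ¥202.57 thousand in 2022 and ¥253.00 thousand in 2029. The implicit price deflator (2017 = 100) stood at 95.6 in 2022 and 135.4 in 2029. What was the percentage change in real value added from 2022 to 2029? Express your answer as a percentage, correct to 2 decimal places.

Real value added 2022 = 202.57 / 0.956 = 211.89.
Real value added 2029 = 253.00 / 1.354 = 186.85.
Real growth = 186.85 / 211.89 − 1 = -0.1182.

-11.82%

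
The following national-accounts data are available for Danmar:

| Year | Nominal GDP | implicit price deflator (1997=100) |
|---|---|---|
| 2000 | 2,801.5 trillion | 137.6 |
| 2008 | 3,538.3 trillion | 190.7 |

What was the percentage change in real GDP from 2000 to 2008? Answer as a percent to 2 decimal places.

Real GDP 2000 = 2801.5 / 1.376 = 2035.97.
Real GDP 2008 = 3538.3 / 1.907 = 1855.43.
Real growth = 1855.43 / 2035.97 − 1 = -0.0887.

-8.87%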